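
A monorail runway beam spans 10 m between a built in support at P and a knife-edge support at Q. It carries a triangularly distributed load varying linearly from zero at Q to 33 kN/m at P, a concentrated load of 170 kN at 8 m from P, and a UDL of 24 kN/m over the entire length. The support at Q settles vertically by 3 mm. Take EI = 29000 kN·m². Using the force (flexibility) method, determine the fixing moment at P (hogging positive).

M_P = 685.8 kN·m

Remove the prop at Q; the released (primary) structure is a cantilever built in at P.
Deflection at Q on the released cantilever, summing each load's contribution:
  triangular load, peak 33 at the fixed end: w₀L⁴/(30EI) = 11000/EI
  point load 170 at a = 8: Pa²(3L − a)/(6EI) = 39893/EI
  UDL 24: wL⁴/(8EI) = 30000/EI
  δ_0 = 80893/EI
Flexibility coefficient — unit upward force at Q: δ_{QQ} = L³/(3EI) = 333.3/EI.
With EI = 29000 kN·m²: δ_0 = 2.7894 m and δ_{QQ} = 0.011494 m/kN.
Compatibility — the beam at Q must follow the support down by 0.003 m: δ_0 − R_Q·δ_{QQ} = 0.003, so R_Q = (2.7894 − 0.003)/0.011494 = 242.4 kN.
Moment equilibrium about P: M_P = Σ(load moments about P) − R_Q·L = 3110 − 242.4×10 = 685.8 kN·m.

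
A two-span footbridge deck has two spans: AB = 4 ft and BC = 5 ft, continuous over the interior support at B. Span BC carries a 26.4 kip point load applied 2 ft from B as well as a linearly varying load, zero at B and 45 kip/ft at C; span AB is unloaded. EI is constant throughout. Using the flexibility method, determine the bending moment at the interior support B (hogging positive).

Take M_B as the redundant. Released structure: two simple spans AB and BC with a hinge at B.
Discontinuity in slope at B on the released structure — sum the simple-span end rotations:
  span BC: point load 26.4 at a = 2: Pab(L + b)/(6LEI) = 42.24/EI
  span BC: triangular load, peak 45: 7w₀L³/(360EI) = 109.4/EI
  relative rotation θ_0 = (0 + 151.6)/EI = 151.6/EI
A unit hogging moment at B produces rotation L₁/(3EI) + L₂/(3EI) = 3/EI.
Slope continuity at B: θ_0 = M_B·3/EI, so M_B = 151.6/3 = 50.54 kip·ft (hogging).

M_B = 50.54 kip·ft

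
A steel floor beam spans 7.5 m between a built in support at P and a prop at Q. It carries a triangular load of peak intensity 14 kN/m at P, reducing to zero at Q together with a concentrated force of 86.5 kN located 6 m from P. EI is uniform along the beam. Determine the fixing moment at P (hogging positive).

Remove the prop at Q; the released (primary) structure is a cantilever built in at P.
Free-end deflection of the primary structure under the applied loading (downward +):
  triangular load, peak 14 at the fixed end: w₀L⁴/(30EI) = 1477/EI
  point load 86.5 at a = 6: Pa²(3L − a)/(6EI) = 8564/EI
  δ_0 = 10040/EI
Flexibility coefficient — unit upward force at Q: δ_{QQ} = L³/(3EI) = 140.6/EI.
The prop prevents deflection at Q: R_Q = δ_0/δ_{QQ} = 10040/140.6 = 71.4 kN.
Moment equilibrium about P: M_P = Σ(load moments about P) − R_Q·L = 650.2 − 71.4×7.5 = 114.8 kN·m.

M_P = 114.8 kN·m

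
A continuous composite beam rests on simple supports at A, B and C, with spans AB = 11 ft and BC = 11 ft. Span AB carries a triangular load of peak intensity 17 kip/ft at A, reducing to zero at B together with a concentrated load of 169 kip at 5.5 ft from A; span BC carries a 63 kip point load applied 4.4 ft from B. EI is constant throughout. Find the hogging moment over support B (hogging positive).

M_B = 300.8 kip·ft

Insert a hinge at B; M_B is the redundant, and each span becomes simply supported.
Discontinuity in slope at B on the released structure — sum the simple-span end rotations:
  span AB: triangular load, peak 17: 7w₀L³/(360EI) = 440/EI
  span AB: point load 169 at a = 5.5: Pab(L + a)/(6LEI) = 1278/EI
  span BC: point load 63 at a = 4.4: Pab(L + b)/(6LEI) = 487.9/EI
  relative rotation θ_0 = (1718 + 487.9)/EI = 2206/EI
A unit hogging moment at B produces rotation L₁/(3EI) + L₂/(3EI) = 7.333/EI.
Compatibility: M_B·(L₁+L₂)/(3EI) = θ_0, giving M_B = 300.8 kip·ft (hogging).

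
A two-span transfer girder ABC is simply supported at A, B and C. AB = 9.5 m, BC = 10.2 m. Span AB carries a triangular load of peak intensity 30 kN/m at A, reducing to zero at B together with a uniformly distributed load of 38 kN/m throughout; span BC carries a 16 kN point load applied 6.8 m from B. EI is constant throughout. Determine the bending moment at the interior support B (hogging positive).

Insert a hinge at B; M_B is the redundant, and each span becomes simply supported.
End slopes at the hinge B, treating each span as simply supported:
  span AB: triangular load, peak 30: 7w₀L³/(360EI) = 500.1/EI
  span AB: UDL 38: wL³/(24EI) = 1358/EI
  span BC: point load 16 at a = 6.8: Pab(L + b)/(6LEI) = 82.2/EI
  relative rotation θ_0 = (1858 + 82.2)/EI = 1940/EI
A unit hogging moment at B produces rotation L₁/(3EI) + L₂/(3EI) = 6.567/EI.
Compatibility: M_B·(L₁+L₂)/(3EI) = θ_0, giving M_B = 295.4 kN·m (hogging).

M_B = 295.4 kN·m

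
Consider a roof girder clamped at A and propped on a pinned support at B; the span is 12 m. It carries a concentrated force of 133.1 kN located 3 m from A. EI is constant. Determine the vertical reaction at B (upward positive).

R_B = 11.44 kN

Remove the prop at B; the released (primary) structure is a cantilever built in at A.
Deflection at B on the released cantilever, summing each load's contribution:
  point load 133.1 at a = 3: Pa²(3L − a)/(6EI) = 6588/EI
Flexibility coefficient — unit upward force at B: δ_{BB} = L³/(3EI) = 576/EI.
The prop prevents deflection at B: R_B = δ_0/δ_{BB} = 6588/576 = 11.44 kN.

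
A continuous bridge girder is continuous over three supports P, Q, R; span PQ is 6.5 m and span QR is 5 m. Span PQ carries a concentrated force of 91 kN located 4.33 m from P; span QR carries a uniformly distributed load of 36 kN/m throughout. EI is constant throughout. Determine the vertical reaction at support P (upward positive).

Insert a hinge at Q; M_Q is the redundant, and each span becomes simply supported.
Rotations at Q on the released spans (each span's end-slope, ×1/EI):
  span PQ: point load 91 at a = 4.33: Pab(L + a)/(6LEI) = 237.4/EI
  span QR: UDL 36: wL³/(24EI) = 187.5/EI
  relative rotation θ_0 = (237.4 + 187.5)/EI = 424.9/EI
A unit hogging moment at Q produces rotation L₁/(3EI) + L₂/(3EI) = 3.833/EI.
Compatibility: M_Q·(L₁+L₂)/(3EI) = θ_0, giving M_Q = 110.9 kN·m (hogging).
Span PQ, ΣM about P with M_Q applied at Q: R_Q^{PQ}·6.5 = 394 + 110.9, so R_Q^{PQ} = 77.67 kN and R_P = 91 − 77.67 = 13.33 kN.

R_P = 13.33 kN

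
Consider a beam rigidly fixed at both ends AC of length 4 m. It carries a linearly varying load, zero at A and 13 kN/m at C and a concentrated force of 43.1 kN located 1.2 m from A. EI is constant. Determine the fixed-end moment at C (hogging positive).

Take the two fixed-end moments M_A, M_C as redundants; the released structure is the simple span AC.
End rotations of the released simple span under the applied load (×1/EI):
  at A: triangular load, peak 13: 7w₀L³/(360EI) = 16.18/EI
  at C: triangular load, peak 13: w₀L³/(45EI) = 18.49/EI
  at A: point load 43.1 at a = 1.2: Pab(L + b)/(6LEI) = 41.03/EI
  at C: point load 43.1 at a = 1.2: Pab(L + a)/(6LEI) = 31.38/EI
  θ_A0 = 57.21/EI,  θ_C0 = 49.87/EI
Flexibility coefficients: a unit moment at one end gives L/(3EI) there and L/(6EI) at the far end, so f₁₁ = f₂₂ = 1.333/EI and f₁₂ = f₂₁ = 0.6667/EI.
Compatibility — zero rotation at each built-in end:
  1.333 M_A + 0.6667 M_C = 57.21
  0.6667 M_A + 1.333 M_C = 49.87
Solving the pair gives M_A = 32.28 kN·m and M_C = 21.26 kN·m (hogging).

M_C = 21.26 kN·m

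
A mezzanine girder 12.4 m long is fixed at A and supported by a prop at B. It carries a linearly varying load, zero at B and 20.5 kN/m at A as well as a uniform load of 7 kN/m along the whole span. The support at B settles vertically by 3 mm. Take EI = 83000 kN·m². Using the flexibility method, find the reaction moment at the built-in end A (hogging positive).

Take the reaction at B as the redundant and release it; the primary structure is a cantilever fixed at A.
Deflection at B on the released cantilever, summing each load's contribution:
  triangular load, peak 20.5 at the fixed end: w₀L⁴/(30EI) = 16155/EI
  UDL 7: wL⁴/(8EI) = 20687/EI
  δ_0 = 36842/EI
Tip deflection under a unit load at B: L³/(3EI) = 635.5/EI.
With EI = 83000 kN·m²: δ_0 = 0.44388 m and δ_{BB} = 0.007657 m/kN.
Compatibility — the beam at B must follow the support down by 0.003 m: δ_0 − R_B·δ_{BB} = 0.003, so R_B = (0.44388 − 0.003)/0.007657 = 57.58 kN.
Moment equilibrium about A: M_A = Σ(load moments about A) − R_B·L = 1064 − 57.58×12.4 = 349.5 kN·m.

M_A = 349.5 kN·m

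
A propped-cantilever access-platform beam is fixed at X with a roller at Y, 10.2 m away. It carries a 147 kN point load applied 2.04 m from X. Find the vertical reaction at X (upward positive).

Take the reaction at Y as the redundant and release it; the primary structure is a cantilever fixed at X.
Deflection at Y on the released cantilever, summing each load's contribution:
  point load 147 at a = 2.04: Pa²(3L − a)/(6EI) = 2912/EI
Flexibility coefficient — unit upward force at Y: δ_{YY} = L³/(3EI) = 353.7/EI.
Compatibility at Y: δ_0 − R_Y·δ_{YY} = 0, so R_Y = 2912/353.7 = 8.232 kN.
Vertical equilibrium: R_X = ΣP − R_Y = 147 − 8.232 = 138.8 kN.

R_X = 138.8 kN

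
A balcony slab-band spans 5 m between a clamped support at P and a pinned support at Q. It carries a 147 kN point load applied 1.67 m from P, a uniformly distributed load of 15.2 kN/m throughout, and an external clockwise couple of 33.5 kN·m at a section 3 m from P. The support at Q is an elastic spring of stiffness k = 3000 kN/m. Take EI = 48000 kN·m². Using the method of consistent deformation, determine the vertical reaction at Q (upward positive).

R_Q = 42.49 kN

Remove the prop at Q; the released (primary) structure is a cantilever built in at P.
Deflection at Q on the released cantilever, summing each load's contribution:
  point load 147 at a = 1.67: Pa²(3L − a)/(6EI) = 910.8/EI
  UDL 15.2: wL⁴/(8EI) = 1188/EI
  clockwise couple 33.5 at a = 3: M₀a(2L − a)/(2EI) = 351.8/EI
  δ_0 = 2450/EI
Tip deflection under a unit load at Q: L³/(3EI) = 41.67/EI.
With EI = 48000 kN·m²: δ_0 = 0.051043 m and δ_{QQ} = 0.000868 m/kN.
Compatibility — the spring shortens by R_Q/k under the reaction it provides: δ_0 − R_Q·δ_{QQ} = R_Q/k. With 1/k = 0.000333 m/kN, R_Q = δ_0 / (δ_{QQ} + 1/k) = 0.051043 / (0.000868 + 0.000333) = 42.49 kN.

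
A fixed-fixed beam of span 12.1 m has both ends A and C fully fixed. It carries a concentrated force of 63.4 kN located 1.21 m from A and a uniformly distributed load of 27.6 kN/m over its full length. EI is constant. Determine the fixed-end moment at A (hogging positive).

Take the two fixed-end moments M_A, M_C as redundants; the released structure is the simple span AC.
Simple-span end rotations at A and C under the given loads:
  at A: point load 63.4 at a = 1.21: Pab(L + b)/(6LEI) = 264.5/EI
  at C: point load 63.4 at a = 1.21: Pab(L + a)/(6LEI) = 153.2/EI
  at A: UDL 27.6: wL³/(24EI) = 2037/EI
  at C: UDL 27.6: wL³/(24EI) = 2037/EI
  θ_A0 = 2302/EI,  θ_C0 = 2190/EI
Flexibility coefficients: a unit moment at one end gives L/(3EI) there and L/(6EI) at the far end, so f₁₁ = f₂₂ = 4.033/EI and f₁₂ = f₂₁ = 2.017/EI.
Compatibility — zero rotation at each built-in end:
  4.033 M_A + 2.017 M_C = 2302
  2.017 M_A + 4.033 M_C = 2190
Solving the pair gives M_A = 398.9 kN·m and M_C = 343.6 kN·m (hogging).

M_A = 398.9 kN·m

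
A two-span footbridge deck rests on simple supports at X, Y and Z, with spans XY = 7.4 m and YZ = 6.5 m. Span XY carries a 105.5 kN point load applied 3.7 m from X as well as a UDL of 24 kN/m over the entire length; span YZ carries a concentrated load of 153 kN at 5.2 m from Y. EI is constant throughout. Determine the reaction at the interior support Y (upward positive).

Release continuity at Y by inserting a hinge; the redundant is the internal moment M_Y. The primary structure is two simply-supported spans XY and YZ.
Rotations at Y on the released spans (each span's end-slope, ×1/EI):
  span XY: point load 105.5 at a = 3.7: Pab(L + a)/(6LEI) = 361.1/EI
  span XY: UDL 24: wL³/(24EI) = 405.2/EI
  span YZ: point load 153 at a = 5.2: Pab(L + b)/(6LEI) = 206.9/EI
  relative rotation θ_0 = (766.3 + 206.9)/EI = 973.2/EI
A unit hogging moment at Y produces rotation L₁/(3EI) + L₂/(3EI) = 4.633/EI.
Compatibility: M_Y·(L₁+L₂)/(3EI) = θ_0, giving M_Y = 210 kN·m (hogging).
Span XY, ΣM about X with M_Y applied at Y: R_Y^{XY}·7.4 = 1047 + 210, so R_Y^{XY} = 169.9 kN and R_X = 283.1 − 169.9 = 113.2 kN.
Span YZ, ΣM about Z: R_Y^{YZ}·6.5 = 198.9 + 210, so R_Y^{YZ} = 62.91 kN and R_Z = 153 − 62.91 = 90.09 kN.
R_Y = 169.9 + 62.91 = 232.8 kN.

R_Y = 232.8 kN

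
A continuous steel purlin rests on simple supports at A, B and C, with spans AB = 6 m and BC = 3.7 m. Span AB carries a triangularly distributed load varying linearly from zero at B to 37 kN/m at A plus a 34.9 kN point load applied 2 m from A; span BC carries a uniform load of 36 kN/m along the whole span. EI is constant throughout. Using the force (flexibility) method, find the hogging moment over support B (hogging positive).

Insert a hinge at B; M_B is the redundant, and each span becomes simply supported.
Rotations at B on the released spans (each span's end-slope, ×1/EI):
  span AB: triangular load, peak 37: 7w₀L³/(360EI) = 155.4/EI
  span AB: point load 34.9 at a = 2: Pab(L + a)/(6LEI) = 62.04/EI
  span BC: UDL 36: wL³/(24EI) = 75.98/EI
  relative rotation θ_0 = (217.4 + 75.98)/EI = 293.4/EI
A unit hogging moment at B produces rotation L₁/(3EI) + L₂/(3EI) = 3.233/EI.
Slope continuity at B: θ_0 = M_B·3.233/EI, so M_B = 293.4/3.233 = 90.75 kN·m (hogging).

M_B = 90.75 kN·m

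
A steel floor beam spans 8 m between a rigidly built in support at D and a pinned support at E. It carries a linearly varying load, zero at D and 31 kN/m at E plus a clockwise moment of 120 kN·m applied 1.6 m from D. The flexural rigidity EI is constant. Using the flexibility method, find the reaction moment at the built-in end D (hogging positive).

Take the reaction at E as the redundant and release it; the primary structure is a cantilever fixed at D.
Deflection at E on the released cantilever, summing each load's contribution:
  triangular load, peak 31 at the free end: 11w₀L⁴/(120EI) = 11639/EI
  clockwise couple 120 at a = 1.6: M₀a(2L − a)/(2EI) = 1382/EI
  δ_0 = 13022/EI
Tip deflection under a unit load at E: L³/(3EI) = 170.7/EI.
The prop prevents deflection at E: R_E = δ_0/δ_{EE} = 13022/170.7 = 76.3 kN.
Moment equilibrium about D: M_D = Σ(load moments about D) − R_E·L = 781.3 − 76.3×8 = 170.9 kN·m.

M_D = 170.9 kN·m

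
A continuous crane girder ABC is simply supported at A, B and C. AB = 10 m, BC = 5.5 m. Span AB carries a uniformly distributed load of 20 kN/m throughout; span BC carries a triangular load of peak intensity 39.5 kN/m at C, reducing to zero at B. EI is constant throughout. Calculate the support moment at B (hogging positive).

Insert a hinge at B; M_B is the redundant, and each span becomes simply supported.
End slopes at the hinge B, treating each span as simply supported:
  span AB: UDL 20: wL³/(24EI) = 833.3/EI
  span BC: triangular load, peak 39.5: 7w₀L³/(360EI) = 127.8/EI
  relative rotation θ_0 = (833.3 + 127.8)/EI = 961.1/EI
A unit hogging moment at B produces rotation L₁/(3EI) + L₂/(3EI) = 5.167/EI.
Slope continuity at B: θ_0 = M_B·5.167/EI, so M_B = 961.1/5.167 = 186 kN·m (hogging).

M_B = 186 kN·m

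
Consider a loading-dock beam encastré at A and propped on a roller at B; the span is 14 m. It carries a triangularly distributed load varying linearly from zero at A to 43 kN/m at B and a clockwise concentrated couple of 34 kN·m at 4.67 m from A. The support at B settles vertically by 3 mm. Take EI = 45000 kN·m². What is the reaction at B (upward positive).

Remove the prop at B; the released (primary) structure is a cantilever built in at A.
Downward deflection at the released point B due to the loads:
  triangular load, peak 43 at the free end: 11w₀L⁴/(120EI) = 151423/EI
  clockwise couple 34 at a = 4.67: M₀a(2L − a)/(2EI) = 1852/EI
  δ_0 = 153275/EI
Tip deflection under a unit load at B: L³/(3EI) = 914.7/EI.
With EI = 45000 kN·m²: δ_0 = 3.4061 m and δ_{BB} = 0.020326 m/kN.
Compatibility — the beam at B must follow the support down by 0.003 m: δ_0 − R_B·δ_{BB} = 0.003, so R_B = (3.4061 − 0.003)/0.020326 = 167.4 kN.

R_B = 167.4 kN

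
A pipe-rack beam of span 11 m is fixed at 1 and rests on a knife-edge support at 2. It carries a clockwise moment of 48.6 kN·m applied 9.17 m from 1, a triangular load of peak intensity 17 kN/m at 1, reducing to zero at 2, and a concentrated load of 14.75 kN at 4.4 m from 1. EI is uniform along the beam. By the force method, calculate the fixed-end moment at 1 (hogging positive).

M_1 = 146 kN·m

Choose R_2 as the redundant. The primary structure is the cantilever fixed at 1.
Deflection at 2 on the released cantilever, summing each load's contribution:
  clockwise couple 48.6 at a = 9.17: M₀a(2L − a)/(2EI) = 2859/EI
  triangular load, peak 17 at the fixed end: w₀L⁴/(30EI) = 8297/EI
  point load 14.75 at a = 4.4: Pa²(3L − a)/(6EI) = 1361/EI
  δ_0 = 12517/EI
Tip deflection under a unit load at 2: L³/(3EI) = 443.7/EI.
Compatibility at 2: δ_0 − R_2·δ_{22} = 0, so R_2 = 12517/443.7 = 28.21 kN.
Moment equilibrium about 1: M_1 = Σ(load moments about 1) − R_2·L = 456.3 − 28.21×11 = 146 kN·m.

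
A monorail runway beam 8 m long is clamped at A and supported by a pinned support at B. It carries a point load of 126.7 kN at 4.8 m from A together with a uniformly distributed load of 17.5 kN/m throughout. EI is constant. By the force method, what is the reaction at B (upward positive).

Take the reaction at B as the redundant and release it; the primary structure is a cantilever fixed at A.
Deflection at B on the released cantilever, summing each load's contribution:
  point load 126.7 at a = 4.8: Pa²(3L − a)/(6EI) = 9341/EI
  UDL 17.5: wL⁴/(8EI) = 8960/EI
  δ_0 = 18301/EI
Flexibility coefficient — unit upward force at B: δ_{BB} = L³/(3EI) = 170.7/EI.
The prop prevents deflection at B: R_B = δ_0/δ_{BB} = 18301/170.7 = 107.2 kN.

R_B = 107.2 kN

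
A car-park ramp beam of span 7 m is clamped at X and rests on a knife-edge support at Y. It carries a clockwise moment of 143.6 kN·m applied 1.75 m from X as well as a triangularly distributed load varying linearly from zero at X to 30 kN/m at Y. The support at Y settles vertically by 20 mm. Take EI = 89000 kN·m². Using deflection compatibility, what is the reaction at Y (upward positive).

Remove the prop at Y; the released (primary) structure is a cantilever built in at X.
Free-end deflection of the primary structure under the applied loading (downward +):
  clockwise couple 143.6 at a = 1.75: M₀a(2L − a)/(2EI) = 1539/EI
  triangular load, peak 30 at the free end: 11w₀L⁴/(120EI) = 6603/EI
  δ_0 = 8142/EI
Flexibility coefficient — unit upward force at Y: δ_{YY} = L³/(3EI) = 114.3/EI.
With EI = 89000 kN·m²: δ_0 = 0.091483 m and δ_{YY} = 0.001285 m/kN.
Compatibility — the beam at Y must follow the support down by 0.02 m: δ_0 − R_Y·δ_{YY} = 0.02, so R_Y = (0.091483 − 0.02)/0.001285 = 55.64 kN.

R_Y = 55.64 kN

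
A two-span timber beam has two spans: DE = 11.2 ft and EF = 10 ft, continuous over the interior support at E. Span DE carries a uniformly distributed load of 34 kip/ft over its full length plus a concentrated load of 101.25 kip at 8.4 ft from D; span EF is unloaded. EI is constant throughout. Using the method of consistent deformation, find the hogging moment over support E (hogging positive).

Release continuity at E by inserting a hinge; the redundant is the internal moment M_E. The primary structure is two simply-supported spans DE and EF.
Discontinuity in slope at E on the released structure — sum the simple-span end rotations:
  span DE: UDL 34: wL³/(24EI) = 1990/EI
  span DE: point load 101.25 at a = 8.4: Pab(L + a)/(6LEI) = 694.6/EI
  relative rotation θ_0 = (2685 + 0)/EI = 2685/EI
A unit hogging moment at E produces rotation L₁/(3EI) + L₂/(3EI) = 7.067/EI.
Slope continuity at E: θ_0 = M_E·7.067/EI, so M_E = 2685/7.067 = 379.9 kip·ft (hogging).

M_E = 379.9 kip·ft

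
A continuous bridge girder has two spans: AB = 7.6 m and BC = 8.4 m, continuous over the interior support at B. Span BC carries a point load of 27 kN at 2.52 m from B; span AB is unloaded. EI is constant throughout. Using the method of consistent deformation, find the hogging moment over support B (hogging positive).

M_B = 21.25 kN·m

Release continuity at B by inserting a hinge; the redundant is the internal moment M_B. The primary structure is two simply-supported spans AB and BC.
End slopes at the hinge B, treating each span as simply supported:
  span BC: point load 27 at a = 2.52: Pab(L + b)/(6LEI) = 113.4/EI
  relative rotation θ_0 = (0 + 113.4)/EI = 113.4/EI
A unit hogging moment at B produces rotation L₁/(3EI) + L₂/(3EI) = 5.333/EI.
Compatibility: M_B·(L₁+L₂)/(3EI) = θ_0, giving M_B = 21.25 kN·m (hogging).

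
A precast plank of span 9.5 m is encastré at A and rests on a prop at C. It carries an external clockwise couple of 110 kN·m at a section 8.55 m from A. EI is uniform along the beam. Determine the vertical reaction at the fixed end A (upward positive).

Choose R_C as the redundant. The primary structure is the cantilever fixed at A.
Primary-structure tip deflection at C by superposition:
  clockwise couple 110 at a = 8.55: M₀a(2L − a)/(2EI) = 4914/EI
Flexibility coefficient — unit upward force at C: δ_{CC} = L³/(3EI) = 285.8/EI.
The prop prevents deflection at C: R_C = δ_0/δ_{CC} = 4914/285.8 = 17.19 kN.
Vertical equilibrium: R_A = ΣP − R_C = 0 − 17.19 = -17.19 kN.

R_A = -17.19 kN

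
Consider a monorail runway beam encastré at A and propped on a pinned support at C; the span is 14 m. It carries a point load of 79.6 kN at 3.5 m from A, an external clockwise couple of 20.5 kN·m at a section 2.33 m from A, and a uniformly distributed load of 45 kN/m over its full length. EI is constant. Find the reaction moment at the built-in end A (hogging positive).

Remove the prop at C; the released (primary) structure is a cantilever built in at A.
Free-end deflection of the primary structure under the applied loading (downward +):
  point load 79.6 at a = 3.5: Pa²(3L − a)/(6EI) = 6257/EI
  clockwise couple 20.5 at a = 2.33: M₀a(2L − a)/(2EI) = 613.1/EI
  UDL 45: wL⁴/(8EI) = 216090/EI
  δ_0 = 222960/EI
Tip deflection under a unit load at C: L³/(3EI) = 914.7/EI.
Compatibility at C: δ_0 − R_C·δ_{CC} = 0, so R_C = 222960/914.7 = 243.8 kN.
Moment equilibrium about A: M_A = Σ(load moments about A) − R_C·L = 4709 − 243.8×14 = 1296 kN·m.

M_A = 1296 kN·m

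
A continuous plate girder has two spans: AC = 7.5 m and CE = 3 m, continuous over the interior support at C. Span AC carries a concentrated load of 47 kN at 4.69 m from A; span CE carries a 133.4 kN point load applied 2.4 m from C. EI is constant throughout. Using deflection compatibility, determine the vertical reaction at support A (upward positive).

R_A = 9.754 kN

Insert a hinge at C; M_C is the redundant, and each span becomes simply supported.
End slopes at the hinge C, treating each span as simply supported:
  span AC: point load 47 at a = 4.69: Pab(L + a)/(6LEI) = 167.8/EI
  span CE: point load 133.4 at a = 2.4: Pab(L + b)/(6LEI) = 38.42/EI
  relative rotation θ_0 = (167.8 + 38.42)/EI = 206.2/EI
A unit hogging moment at C produces rotation L₁/(3EI) + L₂/(3EI) = 3.5/EI.
Compatibility: M_C·(L₁+L₂)/(3EI) = θ_0, giving M_C = 58.92 kN·m (hogging).
Span AC, ΣM about A with M_C applied at C: R_C^{AC}·7.5 = 220.4 + 58.92, so R_C^{AC} = 37.25 kN and R_A = 47 − 37.25 = 9.754 kN.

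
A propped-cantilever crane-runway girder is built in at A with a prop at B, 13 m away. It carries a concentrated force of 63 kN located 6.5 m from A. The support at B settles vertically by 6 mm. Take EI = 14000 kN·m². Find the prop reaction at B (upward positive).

Take the reaction at B as the redundant and release it; the primary structure is a cantilever fixed at A.
Deflection at B on the released cantilever, summing each load's contribution:
  point load 63 at a = 6.5: Pa²(3L − a)/(6EI) = 14418/EI
Tip deflection under a unit load at B: L³/(3EI) = 732.3/EI.
With EI = 14000 kN·m²: δ_0 = 1.0298 m and δ_{BB} = 0.05231 m/kN.
Compatibility — the beam at B must follow the support down by 0.006 m: δ_0 − R_B·δ_{BB} = 0.006, so R_B = (1.0298 − 0.006)/0.05231 = 19.57 kN.

R_B = 19.57 kN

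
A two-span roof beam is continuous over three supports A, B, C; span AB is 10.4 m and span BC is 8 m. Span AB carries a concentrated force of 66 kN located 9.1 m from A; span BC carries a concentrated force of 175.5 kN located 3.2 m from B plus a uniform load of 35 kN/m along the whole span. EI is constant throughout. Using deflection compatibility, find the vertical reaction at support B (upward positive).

Release continuity at B by inserting a hinge; the redundant is the internal moment M_B. The primary structure is two simply-supported spans AB and BC.
Rotations at B on the released spans (each span's end-slope, ×1/EI):
  span AB: point load 66 at a = 9.1: Pab(L + a)/(6LEI) = 244/EI
  span BC: point load 175.5 at a = 3.2: Pab(L + b)/(6LEI) = 718.8/EI
  span BC: UDL 35: wL³/(24EI) = 746.7/EI
  relative rotation θ_0 = (244 + 1466)/EI = 1710/EI
A unit hogging moment at B produces rotation L₁/(3EI) + L₂/(3EI) = 6.133/EI.
Compatibility: M_B·(L₁+L₂)/(3EI) = θ_0, giving M_B = 278.7 kN·m (hogging).
Span AB, ΣM about A with M_B applied at B: R_B^{AB}·10.4 = 600.6 + 278.7, so R_B^{AB} = 84.55 kN and R_A = 66 − 84.55 = -18.55 kN.
Span BC, ΣM about C: R_B^{BC}·8 = 1962 + 278.7, so R_B^{BC} = 280.1 kN and R_C = 455.5 − 280.1 = 175.4 kN.
R_B = 84.55 + 280.1 = 364.7 kN.

R_B = 364.7 kN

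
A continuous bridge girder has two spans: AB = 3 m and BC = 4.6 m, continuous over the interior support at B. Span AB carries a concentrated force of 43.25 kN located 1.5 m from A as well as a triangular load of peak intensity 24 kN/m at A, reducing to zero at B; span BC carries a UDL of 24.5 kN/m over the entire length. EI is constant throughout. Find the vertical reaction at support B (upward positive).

R_B = 119.6 kN

Insert a hinge at B; M_B is the redundant, and each span becomes simply supported.
Rotations at B on the released spans (each span's end-slope, ×1/EI):
  span AB: point load 43.25 at a = 1.5: Pab(L + a)/(6LEI) = 24.33/EI
  span AB: triangular load, peak 24: 7w₀L³/(360EI) = 12.6/EI
  span BC: UDL 24.5: wL³/(24EI) = 99.36/EI
  relative rotation θ_0 = (36.93 + 99.36)/EI = 136.3/EI
A unit hogging moment at B produces rotation L₁/(3EI) + L₂/(3EI) = 2.533/EI.
Compatibility: M_B·(L₁+L₂)/(3EI) = θ_0, giving M_B = 53.8 kN·m (hogging).
Span AB, ΣM about A with M_B applied at B: R_B^{AB}·3 = 100.9 + 53.8, so R_B^{AB} = 51.56 kN and R_A = 79.25 − 51.56 = 27.69 kN.
Span BC, ΣM about C: R_B^{BC}·4.6 = 259.2 + 53.8, so R_B^{BC} = 68.05 kN and R_C = 112.7 − 68.05 = 44.65 kN.
R_B = 51.56 + 68.05 = 119.6 kN.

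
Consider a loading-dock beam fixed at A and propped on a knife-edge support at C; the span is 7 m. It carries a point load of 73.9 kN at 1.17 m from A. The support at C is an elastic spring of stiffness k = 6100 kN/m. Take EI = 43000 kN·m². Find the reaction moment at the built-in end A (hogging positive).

M_A = 67.18 kN·m

Choose R_C as the redundant. The primary structure is the cantilever fixed at A.
Primary-structure tip deflection at C by superposition:
  point load 73.9 at a = 1.17: Pa²(3L − a)/(6EI) = 334.3/EI
Flexibility coefficient — unit upward force at C: δ_{CC} = L³/(3EI) = 114.3/EI.
With EI = 43000 kN·m²: δ_0 = 0.007775 m and δ_{CC} = 0.002659 m/kN.
Compatibility — the spring shortens by R_C/k under the reaction it provides: δ_0 − R_C·δ_{CC} = R_C/k. With 1/k = 0.000164 m/kN, R_C = δ_0 / (δ_{CC} + 1/k) = 0.007775 / (0.002659 + 0.000164) = 2.754 kN.
Moment equilibrium about A: M_A = Σ(load moments about A) − R_C·L = 86.46 − 2.754×7 = 67.18 kN·m.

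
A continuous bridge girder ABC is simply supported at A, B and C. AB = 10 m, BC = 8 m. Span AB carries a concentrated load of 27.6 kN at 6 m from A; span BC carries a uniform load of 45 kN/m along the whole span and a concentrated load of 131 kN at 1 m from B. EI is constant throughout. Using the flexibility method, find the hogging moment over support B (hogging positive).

Insert a hinge at B; M_B is the redundant, and each span becomes simply supported.
Discontinuity in slope at B on the released structure — sum the simple-span end rotations:
  span AB: point load 27.6 at a = 6: Pab(L + a)/(6LEI) = 176.6/EI
  span BC: UDL 45: wL³/(24EI) = 960/EI
  span BC: point load 131 at a = 1: Pab(L + b)/(6LEI) = 286.6/EI
  relative rotation θ_0 = (176.6 + 1247)/EI = 1423/EI
A unit hogging moment at B produces rotation L₁/(3EI) + L₂/(3EI) = 6/EI.
Slope continuity at B: θ_0 = M_B·6/EI, so M_B = 1423/6 = 237.2 kN·m (hogging).

M_B = 237.2 kN·m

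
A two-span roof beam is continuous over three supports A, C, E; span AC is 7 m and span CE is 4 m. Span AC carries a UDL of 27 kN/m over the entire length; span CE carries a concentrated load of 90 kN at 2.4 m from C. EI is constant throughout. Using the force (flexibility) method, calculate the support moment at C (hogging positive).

Release continuity at C by inserting a hinge; the redundant is the internal moment M_C. The primary structure is two simply-supported spans AC and CE.
End slopes at the hinge C, treating each span as simply supported:
  span AC: UDL 27: wL³/(24EI) = 385.9/EI
  span CE: point load 90 at a = 2.4: Pab(L + b)/(6LEI) = 80.64/EI
  relative rotation θ_0 = (385.9 + 80.64)/EI = 466.5/EI
A unit hogging moment at C produces rotation L₁/(3EI) + L₂/(3EI) = 3.667/EI.
Compatibility: M_C·(L₁+L₂)/(3EI) = θ_0, giving M_C = 127.2 kN·m (hogging).

M_C = 127.2 kN·m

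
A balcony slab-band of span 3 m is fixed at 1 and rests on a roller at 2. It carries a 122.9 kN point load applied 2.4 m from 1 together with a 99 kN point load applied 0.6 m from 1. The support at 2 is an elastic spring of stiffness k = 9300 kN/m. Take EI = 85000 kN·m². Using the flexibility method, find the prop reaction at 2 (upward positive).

Choose R_2 as the redundant. The primary structure is the cantilever fixed at 1.
Downward deflection at the released point 2 due to the loads:
  point load 122.9 at a = 2.4: Pa²(3L − a)/(6EI) = 778.7/EI
  point load 99 at a = 0.6: Pa²(3L − a)/(6EI) = 49.9/EI
  δ_0 = 828.6/EI
Flexibility coefficient — unit upward force at 2: δ_{22} = L³/(3EI) = 9/EI.
With EI = 85000 kN·m²: δ_0 = 0.009748 m and δ_{22} = 0.000106 m/kN.
Compatibility — the spring shortens by R_2/k under the reaction it provides: δ_0 − R_2·δ_{22} = R_2/k. With 1/k = 0.000108 m/kN, R_2 = δ_0 / (δ_{22} + 1/k) = 0.009748 / (0.000106 + 0.000108) = 45.68 kN.

R_2 = 45.68 kN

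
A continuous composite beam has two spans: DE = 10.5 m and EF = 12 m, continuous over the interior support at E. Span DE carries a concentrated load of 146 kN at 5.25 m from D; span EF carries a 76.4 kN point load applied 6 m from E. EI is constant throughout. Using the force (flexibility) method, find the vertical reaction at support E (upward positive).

Take M_E as the redundant. Released structure: two simple spans DE and EF with a hinge at E.
End slopes at the hinge E, treating each span as simply supported:
  span DE: point load 146 at a = 5.25: Pab(L + a)/(6LEI) = 1006/EI
  span EF: point load 76.4 at a = 6: Pab(L + b)/(6LEI) = 687.6/EI
  relative rotation θ_0 = (1006 + 687.6)/EI = 1694/EI
A unit hogging moment at E produces rotation L₁/(3EI) + L₂/(3EI) = 7.5/EI.
Compatibility: M_E·(L₁+L₂)/(3EI) = θ_0, giving M_E = 225.8 kN·m (hogging).
Span DE, ΣM about D with M_E applied at E: R_E^{DE}·10.5 = 766.5 + 225.8, so R_E^{DE} = 94.51 kN and R_D = 146 − 94.51 = 51.49 kN.
Span EF, ΣM about F: R_E^{EF}·12 = 458.4 + 225.8, so R_E^{EF} = 57.02 kN and R_F = 76.4 − 57.02 = 19.38 kN.
R_E = 94.51 + 57.02 = 151.5 kN.

R_E = 151.5 kN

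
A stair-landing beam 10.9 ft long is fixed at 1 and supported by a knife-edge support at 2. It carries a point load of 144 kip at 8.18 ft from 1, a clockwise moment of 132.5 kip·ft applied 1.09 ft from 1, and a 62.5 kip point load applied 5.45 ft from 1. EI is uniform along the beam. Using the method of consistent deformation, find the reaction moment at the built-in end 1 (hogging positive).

M_1 = 406.1 kip·ft

Choose R_2 as the redundant. The primary structure is the cantilever fixed at 1.
Deflection at 2 on the released cantilever, summing each load's contribution:
  point load 144 at a = 8.18: Pa²(3L − a)/(6EI) = 39377/EI
  clockwise couple 132.5 at a = 1.09: M₀a(2L − a)/(2EI) = 1496/EI
  point load 62.5 at a = 5.45: Pa²(3L − a)/(6EI) = 8431/EI
  δ_0 = 49303/EI
Tip deflection under a unit load at 2: L³/(3EI) = 431.7/EI.
Compatibility at 2: δ_0 − R_2·δ_{22} = 0, so R_2 = 49303/431.7 = 114.2 kip.
Moment equilibrium about 1: M_1 = Σ(load moments about 1) − R_2·L = 1651 − 114.2×10.9 = 406.1 kip·ft.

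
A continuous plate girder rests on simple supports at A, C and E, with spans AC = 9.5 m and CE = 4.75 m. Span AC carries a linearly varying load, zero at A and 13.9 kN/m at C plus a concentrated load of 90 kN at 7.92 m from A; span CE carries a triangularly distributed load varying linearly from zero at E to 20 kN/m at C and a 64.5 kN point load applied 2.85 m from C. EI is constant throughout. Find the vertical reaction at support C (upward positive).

R_C = 225.6 kN

Take M_C as the redundant. Released structure: two simple spans AC and CE with a hinge at C.
Rotations at C on the released spans (each span's end-slope, ×1/EI):
  span AC: triangular load, peak 13.9: w₀L³/(45EI) = 264.8/EI
  span AC: point load 90 at a = 7.92: Pab(L + a)/(6LEI) = 344.2/EI
  span CE: triangular load, peak 20: w₀L³/(45EI) = 47.63/EI
  span CE: point load 64.5 at a = 2.85: Pab(L + b)/(6LEI) = 81.5/EI
  relative rotation θ_0 = (609 + 129.1)/EI = 738.2/EI
A unit hogging moment at C produces rotation L₁/(3EI) + L₂/(3EI) = 4.75/EI.
Compatibility: M_C·(L₁+L₂)/(3EI) = θ_0, giving M_C = 155.4 kN·m (hogging).
Span AC, ΣM about A with M_C applied at C: R_C^{AC}·9.5 = 1131 + 155.4, so R_C^{AC} = 135.4 kN and R_A = 156 − 135.4 = 20.62 kN.
Span CE, ΣM about E: R_C^{CE}·4.75 = 273 + 155.4, so R_C^{CE} = 90.18 kN and R_E = 112 − 90.18 = 21.82 kN.
R_C = 135.4 + 90.18 = 225.6 kN.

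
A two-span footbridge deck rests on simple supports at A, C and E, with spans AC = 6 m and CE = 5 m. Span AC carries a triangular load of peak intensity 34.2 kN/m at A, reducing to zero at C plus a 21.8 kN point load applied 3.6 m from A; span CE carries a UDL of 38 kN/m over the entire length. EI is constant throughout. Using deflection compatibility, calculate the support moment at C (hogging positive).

M_C = 106.9 kN·m

Release continuity at C by inserting a hinge; the redundant is the internal moment M_C. The primary structure is two simply-supported spans AC and CE.
Rotations at C on the released spans (each span's end-slope, ×1/EI):
  span AC: triangular load, peak 34.2: 7w₀L³/(360EI) = 143.6/EI
  span AC: point load 21.8 at a = 3.6: Pab(L + a)/(6LEI) = 50.23/EI
  span CE: UDL 38: wL³/(24EI) = 197.9/EI
  relative rotation θ_0 = (193.9 + 197.9)/EI = 391.8/EI
A unit hogging moment at C produces rotation L₁/(3EI) + L₂/(3EI) = 3.667/EI.
Slope continuity at C: θ_0 = M_C·3.667/EI, so M_C = 391.8/3.667 = 106.9 kN·m (hogging).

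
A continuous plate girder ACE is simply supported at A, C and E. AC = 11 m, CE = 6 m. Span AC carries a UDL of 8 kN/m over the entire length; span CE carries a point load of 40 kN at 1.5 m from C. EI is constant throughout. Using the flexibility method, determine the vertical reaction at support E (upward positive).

Release continuity at C by inserting a hinge; the redundant is the internal moment M_C. The primary structure is two simply-supported spans AC and CE.
End slopes at the hinge C, treating each span as simply supported:
  span AC: UDL 8: wL³/(24EI) = 443.7/EI
  span CE: point load 40 at a = 1.5: Pab(L + b)/(6LEI) = 78.75/EI
  relative rotation θ_0 = (443.7 + 78.75)/EI = 522.4/EI
A unit hogging moment at C produces rotation L₁/(3EI) + L₂/(3EI) = 5.667/EI.
Slope continuity at C: θ_0 = M_C·5.667/EI, so M_C = 522.4/5.667 = 92.19 kN·m (hogging).
Span CE, ΣM about E: R_C^{CE}·6 = 180 + 92.19, so R_C^{CE} = 45.37 kN and R_E = 40 − 45.37 = -5.365 kN.

R_E = -5.365 kN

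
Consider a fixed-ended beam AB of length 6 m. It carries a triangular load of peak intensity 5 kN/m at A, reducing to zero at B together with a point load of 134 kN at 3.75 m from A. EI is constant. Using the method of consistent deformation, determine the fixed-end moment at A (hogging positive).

Take the two fixed-end moments M_A, M_B as redundants; the released structure is the simple span AB.
End rotations of the released simple span under the applied load (×1/EI):
  at A: triangular load, peak 5: w₀L³/(45EI) = 24/EI
  at B: triangular load, peak 5: 7w₀L³/(360EI) = 21/EI
  at A: point load 134 at a = 3.75: Pab(L + b)/(6LEI) = 259.1/EI
  at B: point load 134 at a = 3.75: Pab(L + a)/(6LEI) = 306.2/EI
  θ_A0 = 283.1/EI,  θ_B0 = 327.2/EI
Flexibility coefficients: a unit moment at one end gives L/(3EI) there and L/(6EI) at the far end, so f₁₁ = f₂₂ = 2/EI and f₁₂ = f₂₁ = 1/EI.
Compatibility — zero rotation at each built-in end:
  2 M_A + 1 M_B = 283.1
  1 M_A + 2 M_B = 327.2
Solving the pair gives M_A = 79.66 kN·m and M_B = 123.8 kN·m (hogging).

M_A = 79.66 kN·m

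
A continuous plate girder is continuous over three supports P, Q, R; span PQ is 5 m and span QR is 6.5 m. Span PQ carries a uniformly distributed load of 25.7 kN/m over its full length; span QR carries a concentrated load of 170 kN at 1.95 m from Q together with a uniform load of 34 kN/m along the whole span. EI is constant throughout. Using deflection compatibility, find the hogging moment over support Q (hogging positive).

M_Q = 247.9 kN·m

Release continuity at Q by inserting a hinge; the redundant is the internal moment M_Q. The primary structure is two simply-supported spans PQ and QR.
Rotations at Q on the released spans (each span's end-slope, ×1/EI):
  span PQ: UDL 25.7: wL³/(24EI) = 133.9/EI
  span QR: point load 170 at a = 1.95: Pab(L + b)/(6LEI) = 427.4/EI
  span QR: UDL 34: wL³/(24EI) = 389.1/EI
  relative rotation θ_0 = (133.9 + 816.4)/EI = 950.3/EI
A unit hogging moment at Q produces rotation L₁/(3EI) + L₂/(3EI) = 3.833/EI.
Compatibility: M_Q·(L₁+L₂)/(3EI) = θ_0, giving M_Q = 247.9 kN·m (hogging).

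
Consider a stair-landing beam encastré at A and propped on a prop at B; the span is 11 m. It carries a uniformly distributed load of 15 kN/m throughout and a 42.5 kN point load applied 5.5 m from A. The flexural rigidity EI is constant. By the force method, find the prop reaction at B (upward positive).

Release the roller at B. Primary structure: cantilever fixed at A.
Downward deflection at the released point B due to the loads:
  UDL 15: wL⁴/(8EI) = 27452/EI
  point load 42.5 at a = 5.5: Pa²(3L − a)/(6EI) = 5892/EI
  δ_0 = 33344/EI
Flexibility coefficient — unit upward force at B: δ_{BB} = L³/(3EI) = 443.7/EI.
The prop prevents deflection at B: R_B = δ_0/δ_{BB} = 33344/443.7 = 75.16 kN.

R_B = 75.16 kN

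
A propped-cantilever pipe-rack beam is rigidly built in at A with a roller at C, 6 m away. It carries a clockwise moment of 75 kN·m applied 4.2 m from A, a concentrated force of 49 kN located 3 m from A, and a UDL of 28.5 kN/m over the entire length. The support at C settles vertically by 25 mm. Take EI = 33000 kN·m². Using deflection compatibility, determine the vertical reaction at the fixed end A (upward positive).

R_A = 135 kN

Remove the prop at C; the released (primary) structure is a cantilever built in at A.
Downward deflection at the released point C due to the loads:
  clockwise couple 75 at a = 4.2: M₀a(2L − a)/(2EI) = 1228/EI
  point load 49 at a = 3: Pa²(3L − a)/(6EI) = 1102/EI
  UDL 28.5: wL⁴/(8EI) = 4617/EI
  δ_0 = 6948/EI
Flexibility coefficient — unit upward force at C: δ_{CC} = L³/(3EI) = 72/EI.
With EI = 33000 kN·m²: δ_0 = 0.21055 m and δ_{CC} = 0.002182 m/kN.
Compatibility — the beam at C must follow the support down by 0.025 m: δ_0 − R_C·δ_{CC} = 0.025, so R_C = (0.21055 − 0.025)/0.002182 = 85.04 kN.
Vertical equilibrium: R_A = ΣP − R_C = 220 − 85.04 = 135 kN.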